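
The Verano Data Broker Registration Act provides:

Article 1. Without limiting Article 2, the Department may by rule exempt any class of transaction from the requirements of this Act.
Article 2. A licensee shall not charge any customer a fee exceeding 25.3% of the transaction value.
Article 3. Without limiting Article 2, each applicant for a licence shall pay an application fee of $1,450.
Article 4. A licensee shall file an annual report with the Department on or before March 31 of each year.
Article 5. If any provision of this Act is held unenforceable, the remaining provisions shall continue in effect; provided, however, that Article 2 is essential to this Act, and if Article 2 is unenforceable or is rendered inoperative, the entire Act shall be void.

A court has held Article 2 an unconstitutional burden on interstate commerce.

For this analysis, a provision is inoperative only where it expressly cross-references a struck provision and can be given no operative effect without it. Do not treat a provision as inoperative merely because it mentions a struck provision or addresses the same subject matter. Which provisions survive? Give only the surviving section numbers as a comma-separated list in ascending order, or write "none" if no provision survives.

none

Article 2 is struck. No other provision's operative terms depend on Article 2. Article 5 makes Article 2 an essential term, and Article 2 is the provision held invalid; under Article 5, the entire Act is therefore void. No provision of the Act survives.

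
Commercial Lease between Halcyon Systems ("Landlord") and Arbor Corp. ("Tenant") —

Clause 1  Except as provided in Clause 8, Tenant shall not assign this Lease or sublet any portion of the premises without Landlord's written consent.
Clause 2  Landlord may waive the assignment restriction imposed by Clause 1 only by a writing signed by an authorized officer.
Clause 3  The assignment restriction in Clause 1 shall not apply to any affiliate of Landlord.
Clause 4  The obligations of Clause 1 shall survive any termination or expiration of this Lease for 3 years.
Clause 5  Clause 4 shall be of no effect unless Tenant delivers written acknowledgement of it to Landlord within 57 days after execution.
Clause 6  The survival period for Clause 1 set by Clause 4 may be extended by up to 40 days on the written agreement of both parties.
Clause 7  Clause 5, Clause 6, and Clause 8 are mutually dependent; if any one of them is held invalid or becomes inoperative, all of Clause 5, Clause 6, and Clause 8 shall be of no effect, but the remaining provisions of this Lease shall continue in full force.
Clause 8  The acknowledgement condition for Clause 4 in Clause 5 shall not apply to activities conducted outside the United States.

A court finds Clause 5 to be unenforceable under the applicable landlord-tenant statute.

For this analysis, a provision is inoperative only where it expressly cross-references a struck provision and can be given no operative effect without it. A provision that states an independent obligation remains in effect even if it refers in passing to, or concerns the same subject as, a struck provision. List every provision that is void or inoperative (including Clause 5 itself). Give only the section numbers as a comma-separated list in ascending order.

Clause 5 is struck. Clause 8 does nothing except set the carve-out from the acknowledgement condition for Clause 4 by reference to Clause 5; with Clause 5 gone it has no independent effect and is inoperative. Although Clause 1 refers to Clause 8, its operative terms do not depend on Clause 8, so it remains in effect. Clause 7 declares Clause 5, Clause 6, and Clause 8 mutually dependent; since one of them has fallen, all of them are of no effect. That brings down Clause 6 as well. The remainder continues in force under Clause 7. That leaves Clause 1, Clause 2, Clause 3, Clause 4, and Clause 7 in effect.

5, 6, 8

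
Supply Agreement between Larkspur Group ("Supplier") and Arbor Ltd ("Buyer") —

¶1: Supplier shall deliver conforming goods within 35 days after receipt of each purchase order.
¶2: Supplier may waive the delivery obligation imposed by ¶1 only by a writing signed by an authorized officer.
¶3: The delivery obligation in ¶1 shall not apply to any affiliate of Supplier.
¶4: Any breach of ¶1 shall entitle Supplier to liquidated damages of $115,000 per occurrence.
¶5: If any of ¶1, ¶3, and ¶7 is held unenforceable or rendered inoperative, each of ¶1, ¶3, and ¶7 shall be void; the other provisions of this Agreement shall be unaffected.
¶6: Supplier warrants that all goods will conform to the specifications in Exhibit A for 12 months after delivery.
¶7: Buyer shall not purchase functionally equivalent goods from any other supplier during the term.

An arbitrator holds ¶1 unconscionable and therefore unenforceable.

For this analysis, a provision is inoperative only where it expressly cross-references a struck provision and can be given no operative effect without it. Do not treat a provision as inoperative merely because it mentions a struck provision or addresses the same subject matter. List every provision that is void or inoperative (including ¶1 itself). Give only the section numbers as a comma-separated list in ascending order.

1, 2, 3, 4, 7

¶1 is struck. ¶2 has no operative effect of its own apart from ¶1 and is therefore inoperative. ¶3 has no operative effect of its own apart from ¶1 and is therefore inoperative. The whole of ¶4 is the liquidated-damages amount, defined by reference to ¶1, so ¶4 cannot stand once ¶1 is removed. ¶5 declares ¶1, ¶3, and ¶7 mutually dependent; since one of them has fallen, all of them are of no effect. That brings down ¶7 as well. The remainder continues in force under ¶5. That leaves ¶5 and ¶6 in effect.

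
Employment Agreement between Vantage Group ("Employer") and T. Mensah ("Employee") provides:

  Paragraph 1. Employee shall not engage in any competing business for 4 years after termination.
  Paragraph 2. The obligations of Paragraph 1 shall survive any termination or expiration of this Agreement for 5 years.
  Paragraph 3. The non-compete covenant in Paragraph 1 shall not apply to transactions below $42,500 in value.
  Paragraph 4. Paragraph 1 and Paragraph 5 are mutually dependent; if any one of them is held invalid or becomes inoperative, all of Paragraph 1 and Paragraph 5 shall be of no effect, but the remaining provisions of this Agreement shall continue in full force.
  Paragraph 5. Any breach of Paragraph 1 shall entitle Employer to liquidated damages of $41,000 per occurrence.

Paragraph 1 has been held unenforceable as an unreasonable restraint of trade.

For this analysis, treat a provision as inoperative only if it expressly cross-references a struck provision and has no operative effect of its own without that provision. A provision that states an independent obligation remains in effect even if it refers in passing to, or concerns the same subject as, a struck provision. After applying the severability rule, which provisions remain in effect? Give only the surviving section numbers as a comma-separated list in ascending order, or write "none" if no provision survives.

4

Paragraph 1 is struck. The only function of Paragraph 2 is the survival period for Paragraph 1, so it cannot stand once Paragraph 1 is removed. The whole of Paragraph 3 is the carve-out from the non-compete covenant, defined by reference to Paragraph 1, so Paragraph 3 cannot stand once Paragraph 1 is removed. Paragraph 5 has no operative effect of its own apart from Paragraph 1 and is therefore inoperative. Paragraph 4 declares Paragraph 1 and Paragraph 5 mutually dependent; since one of them has fallen, all of them are of no effect. The remainder continues in force under Paragraph 4. Only Paragraph 4 remains in effect.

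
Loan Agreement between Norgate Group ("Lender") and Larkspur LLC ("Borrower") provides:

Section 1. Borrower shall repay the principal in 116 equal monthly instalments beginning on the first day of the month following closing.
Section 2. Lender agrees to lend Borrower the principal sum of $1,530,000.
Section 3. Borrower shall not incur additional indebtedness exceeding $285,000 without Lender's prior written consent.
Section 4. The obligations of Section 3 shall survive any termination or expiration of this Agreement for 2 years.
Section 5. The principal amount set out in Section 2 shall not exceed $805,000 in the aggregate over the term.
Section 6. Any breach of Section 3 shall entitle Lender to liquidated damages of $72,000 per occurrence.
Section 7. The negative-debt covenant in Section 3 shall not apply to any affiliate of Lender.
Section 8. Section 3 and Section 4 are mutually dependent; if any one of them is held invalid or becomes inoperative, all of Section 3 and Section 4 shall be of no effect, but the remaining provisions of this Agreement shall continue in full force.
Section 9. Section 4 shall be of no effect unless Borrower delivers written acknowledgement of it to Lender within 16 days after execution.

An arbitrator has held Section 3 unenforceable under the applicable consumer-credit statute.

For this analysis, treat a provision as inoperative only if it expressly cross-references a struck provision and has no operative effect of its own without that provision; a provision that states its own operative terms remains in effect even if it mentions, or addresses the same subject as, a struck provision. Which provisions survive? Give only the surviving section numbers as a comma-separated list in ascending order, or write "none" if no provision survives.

1, 2, 5, 8

Section 3 is struck. The only function of Section 4 is the survival period for Section 3, so it cannot stand once Section 3 is removed. Section 6 does nothing except set the liquidated-damages amount by reference to Section 3; with Section 3 gone it has no independent effect and is inoperative. Section 7 does nothing except set the carve-out from the negative-debt covenant by reference to Section 3; with Section 3 gone it has no independent effect and is inoperative. Section 9 has no operative effect of its own apart from Section 4 and is therefore inoperative. Section 8 declares Section 3 and Section 4 mutually dependent; since one of them has fallen, all of them are of no effect. The remainder continues in force under Section 8. Section 1, Section 2, Section 5, and Section 8 remain in effect.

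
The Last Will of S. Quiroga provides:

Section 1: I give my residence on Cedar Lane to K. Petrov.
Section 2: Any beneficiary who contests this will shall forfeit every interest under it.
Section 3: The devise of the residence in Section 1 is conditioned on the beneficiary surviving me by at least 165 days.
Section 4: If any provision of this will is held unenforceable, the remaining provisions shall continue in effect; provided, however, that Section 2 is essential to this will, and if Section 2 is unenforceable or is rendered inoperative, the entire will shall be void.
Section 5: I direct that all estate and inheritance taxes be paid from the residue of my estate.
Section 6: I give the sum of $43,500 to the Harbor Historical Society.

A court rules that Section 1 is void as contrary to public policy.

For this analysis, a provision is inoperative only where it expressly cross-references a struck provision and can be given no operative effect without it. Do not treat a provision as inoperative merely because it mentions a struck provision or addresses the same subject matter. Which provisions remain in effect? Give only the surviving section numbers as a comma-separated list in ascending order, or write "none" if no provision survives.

Section 1 is struck. Section 3 merely fixes the survivorship condition on Section 1; with Section 1 gone it has nothing to operate on and falls away. Section 4 makes Section 2 an essential term, but Section 2 is unaffected, so the severability proviso in Section 4 preserves the remaining provisions. Section 2, Section 4, Section 5, and Section 6 remain in effect.

2, 4, 5, 6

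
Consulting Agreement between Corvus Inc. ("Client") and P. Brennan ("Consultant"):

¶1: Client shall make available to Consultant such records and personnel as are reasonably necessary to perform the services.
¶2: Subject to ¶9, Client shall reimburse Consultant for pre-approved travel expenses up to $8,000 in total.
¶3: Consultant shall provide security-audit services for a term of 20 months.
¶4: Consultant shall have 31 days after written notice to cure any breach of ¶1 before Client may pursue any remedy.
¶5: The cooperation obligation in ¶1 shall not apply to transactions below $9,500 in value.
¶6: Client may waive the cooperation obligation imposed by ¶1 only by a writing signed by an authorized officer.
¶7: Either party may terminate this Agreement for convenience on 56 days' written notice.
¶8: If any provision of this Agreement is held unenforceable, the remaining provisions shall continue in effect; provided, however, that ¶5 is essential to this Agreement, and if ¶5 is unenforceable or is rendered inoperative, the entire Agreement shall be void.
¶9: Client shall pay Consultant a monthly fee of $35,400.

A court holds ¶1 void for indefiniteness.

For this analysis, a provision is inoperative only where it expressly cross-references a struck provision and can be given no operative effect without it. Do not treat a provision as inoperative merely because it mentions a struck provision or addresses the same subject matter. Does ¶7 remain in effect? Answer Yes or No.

No

¶1 is struck. ¶4 operates only by reference to ¶1, so it falls with ¶1. The whole of ¶5 is the carve-out from the cooperation obligation, defined by reference to ¶1, so ¶5 cannot stand once ¶1 is removed. The only function of ¶6 is the waiver condition for ¶1, so it cannot stand once ¶1 is removed. ¶8 makes ¶5 an essential term, and ¶5 has been rendered inoperative by the cascade; under ¶8, the entire Agreement is therefore void. No provision of the Agreement survives. ¶7 is among the inoperative provisions, so the answer is no.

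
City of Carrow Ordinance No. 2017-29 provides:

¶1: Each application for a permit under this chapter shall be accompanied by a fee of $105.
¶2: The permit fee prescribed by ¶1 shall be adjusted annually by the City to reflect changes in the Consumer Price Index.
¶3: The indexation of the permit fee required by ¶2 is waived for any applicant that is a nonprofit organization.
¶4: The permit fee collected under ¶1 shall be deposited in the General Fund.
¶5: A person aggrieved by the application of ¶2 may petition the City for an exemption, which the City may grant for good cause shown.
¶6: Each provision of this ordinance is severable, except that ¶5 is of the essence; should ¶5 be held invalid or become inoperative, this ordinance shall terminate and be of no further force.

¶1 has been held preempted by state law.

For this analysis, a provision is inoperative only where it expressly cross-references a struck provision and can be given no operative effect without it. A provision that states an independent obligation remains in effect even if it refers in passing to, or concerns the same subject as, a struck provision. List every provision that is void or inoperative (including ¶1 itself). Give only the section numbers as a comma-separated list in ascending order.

¶1 is struck. ¶2 has no operative effect of its own apart from ¶1 and is therefore inoperative. The whole of ¶4 is the disposition of the permit fee, defined by reference to ¶1, so ¶4 cannot stand once ¶1 is removed. The whole of ¶3 is the nonprofit waiver of the indexation of the permit fee, defined by reference to ¶2, so ¶3 cannot stand once ¶2 is removed. The only function of ¶5 is the exemption procedure for ¶2, so it cannot stand once ¶2 is removed. ¶6 makes ¶5 an essential term, and ¶5 has been rendered inoperative by the cascade; under ¶6, the entire ordinance is therefore void. No provision of the ordinance survives.

1, 2, 3, 4, 5, 6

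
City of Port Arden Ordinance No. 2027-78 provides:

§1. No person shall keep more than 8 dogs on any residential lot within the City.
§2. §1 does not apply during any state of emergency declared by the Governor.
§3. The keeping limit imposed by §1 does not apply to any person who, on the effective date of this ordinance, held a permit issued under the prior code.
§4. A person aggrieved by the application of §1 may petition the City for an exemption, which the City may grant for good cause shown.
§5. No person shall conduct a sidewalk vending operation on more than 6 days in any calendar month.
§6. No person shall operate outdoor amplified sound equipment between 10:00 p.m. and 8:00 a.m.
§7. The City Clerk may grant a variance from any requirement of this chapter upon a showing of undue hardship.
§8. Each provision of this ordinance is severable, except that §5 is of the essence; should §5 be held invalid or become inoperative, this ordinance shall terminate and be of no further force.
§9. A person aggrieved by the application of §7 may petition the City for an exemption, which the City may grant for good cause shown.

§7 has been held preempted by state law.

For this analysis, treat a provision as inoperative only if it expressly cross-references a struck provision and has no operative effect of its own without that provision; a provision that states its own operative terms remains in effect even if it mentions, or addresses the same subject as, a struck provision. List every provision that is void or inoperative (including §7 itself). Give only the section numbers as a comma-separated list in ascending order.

7, 9

§7 is struck. §9 merely fixes the exemption procedure for §7; with §7 gone it has nothing to operate on and falls away. §8 makes §5 an essential term, but §5 is unaffected, so the severability proviso in §8 preserves the remaining provisions. §1, §2, §3, §4, §5, §6, and §8 remain in effect.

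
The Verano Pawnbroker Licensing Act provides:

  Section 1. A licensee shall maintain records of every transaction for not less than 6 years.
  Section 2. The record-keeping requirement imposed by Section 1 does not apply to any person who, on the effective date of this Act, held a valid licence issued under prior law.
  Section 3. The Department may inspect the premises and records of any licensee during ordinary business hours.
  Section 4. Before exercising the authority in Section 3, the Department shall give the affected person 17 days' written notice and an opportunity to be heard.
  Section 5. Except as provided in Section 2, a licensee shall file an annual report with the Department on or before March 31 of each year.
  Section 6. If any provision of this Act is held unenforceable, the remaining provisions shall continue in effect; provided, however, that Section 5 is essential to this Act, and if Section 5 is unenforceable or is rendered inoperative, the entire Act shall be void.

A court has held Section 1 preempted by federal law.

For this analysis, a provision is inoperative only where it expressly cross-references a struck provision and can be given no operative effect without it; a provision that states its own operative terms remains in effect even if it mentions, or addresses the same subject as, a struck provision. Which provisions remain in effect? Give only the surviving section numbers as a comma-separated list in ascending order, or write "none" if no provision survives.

3, 4, 5, 6

Section 1 is struck. Section 2 has no operative effect of its own apart from Section 1 and is therefore inoperative. Although Section 5 refers to Section 2, its operative terms do not depend on Section 2, so it remains in effect. Section 6 makes Section 5 an essential term, but Section 5 is unaffected, so the severability proviso in Section 6 preserves the remaining provisions. That leaves Section 3, Section 4, Section 5, and Section 6 in effect.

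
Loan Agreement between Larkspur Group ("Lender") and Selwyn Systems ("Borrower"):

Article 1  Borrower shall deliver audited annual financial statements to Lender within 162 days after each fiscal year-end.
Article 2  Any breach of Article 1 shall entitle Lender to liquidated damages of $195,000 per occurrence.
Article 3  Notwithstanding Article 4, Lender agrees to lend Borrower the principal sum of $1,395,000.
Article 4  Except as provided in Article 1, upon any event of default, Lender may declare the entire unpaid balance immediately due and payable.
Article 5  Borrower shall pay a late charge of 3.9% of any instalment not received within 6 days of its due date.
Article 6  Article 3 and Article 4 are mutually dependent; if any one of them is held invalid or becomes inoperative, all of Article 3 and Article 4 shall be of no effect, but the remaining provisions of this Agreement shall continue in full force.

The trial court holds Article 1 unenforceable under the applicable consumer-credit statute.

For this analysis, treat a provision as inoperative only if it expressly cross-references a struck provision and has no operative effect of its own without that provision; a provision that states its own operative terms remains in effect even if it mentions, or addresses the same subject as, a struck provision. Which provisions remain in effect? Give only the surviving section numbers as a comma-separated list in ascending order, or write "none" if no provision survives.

Article 1 is struck. Article 2 operates only by reference to Article 1, so it falls with Article 1. Article 4 mentions Article 1 but its own obligation stands independently of Article 1, so Article 4 is not affected. Article 6 ties Article 3 and Article 4 together, but none of those is affected here; the remaining provisions continue in force under Article 6. The provisions still in force are Article 3, Article 4, Article 5, and Article 6.

3, 4, 5, 6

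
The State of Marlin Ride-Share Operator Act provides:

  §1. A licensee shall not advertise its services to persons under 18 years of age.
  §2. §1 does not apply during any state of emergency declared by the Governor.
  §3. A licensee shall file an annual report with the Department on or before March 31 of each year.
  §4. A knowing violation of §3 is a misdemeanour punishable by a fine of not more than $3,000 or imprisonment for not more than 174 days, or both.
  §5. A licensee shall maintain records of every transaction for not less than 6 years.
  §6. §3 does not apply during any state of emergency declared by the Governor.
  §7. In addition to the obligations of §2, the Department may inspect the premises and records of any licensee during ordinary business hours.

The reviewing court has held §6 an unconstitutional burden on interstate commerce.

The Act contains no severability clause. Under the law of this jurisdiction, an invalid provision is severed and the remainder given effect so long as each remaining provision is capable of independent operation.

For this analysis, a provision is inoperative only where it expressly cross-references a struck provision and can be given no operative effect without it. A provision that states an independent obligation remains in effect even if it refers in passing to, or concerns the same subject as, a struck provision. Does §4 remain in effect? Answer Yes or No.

§6 is struck. No other provision's operative terms depend on §6. With no severability clause, the stated default rule severs what cannot stand and enforces each remaining provision that can operate on its own. §1, §2, §3, §4, §5, and §7 remain in effect. §4 is among the surviving provisions, so the answer is yes.

Yes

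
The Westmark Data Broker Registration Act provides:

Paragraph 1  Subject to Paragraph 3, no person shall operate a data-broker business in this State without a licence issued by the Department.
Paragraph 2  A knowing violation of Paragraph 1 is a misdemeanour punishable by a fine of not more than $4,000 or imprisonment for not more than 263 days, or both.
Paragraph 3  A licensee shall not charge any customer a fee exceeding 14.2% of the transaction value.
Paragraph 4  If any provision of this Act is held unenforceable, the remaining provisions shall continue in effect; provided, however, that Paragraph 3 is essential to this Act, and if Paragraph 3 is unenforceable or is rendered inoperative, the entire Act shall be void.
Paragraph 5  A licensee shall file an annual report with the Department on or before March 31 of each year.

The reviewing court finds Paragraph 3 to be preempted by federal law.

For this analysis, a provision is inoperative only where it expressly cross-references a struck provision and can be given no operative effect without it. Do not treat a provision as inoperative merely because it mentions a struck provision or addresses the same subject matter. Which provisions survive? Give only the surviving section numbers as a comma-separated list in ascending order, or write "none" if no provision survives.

Paragraph 3 is struck. Nothing else in the Act is defined by reference to Paragraph 3. Paragraph 4 makes Paragraph 3 an essential term, and Paragraph 3 is the provision held invalid; under Paragraph 4, the entire Act is therefore void. No provision of the Act survives.

none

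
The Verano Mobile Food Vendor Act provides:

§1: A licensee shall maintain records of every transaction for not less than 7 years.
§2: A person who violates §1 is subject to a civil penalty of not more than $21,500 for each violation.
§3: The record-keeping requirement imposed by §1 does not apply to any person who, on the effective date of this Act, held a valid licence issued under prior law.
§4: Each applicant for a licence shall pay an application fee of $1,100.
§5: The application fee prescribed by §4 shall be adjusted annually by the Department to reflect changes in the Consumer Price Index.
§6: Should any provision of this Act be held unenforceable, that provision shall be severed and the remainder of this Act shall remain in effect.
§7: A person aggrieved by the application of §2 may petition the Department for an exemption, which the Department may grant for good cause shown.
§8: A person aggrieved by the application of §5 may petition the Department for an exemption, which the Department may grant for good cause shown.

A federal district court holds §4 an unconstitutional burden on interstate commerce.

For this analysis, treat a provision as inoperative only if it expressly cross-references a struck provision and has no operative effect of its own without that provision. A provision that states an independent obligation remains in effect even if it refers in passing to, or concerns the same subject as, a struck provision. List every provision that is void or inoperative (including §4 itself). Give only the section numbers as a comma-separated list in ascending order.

§4 is struck. §5 operates only by reference to §4, so it falls with §4. §8 operates only by reference to §5, so it falls with §5. Under the severability clause in §6, the remaining provisions continue in force. §1, §2, §3, §6, and §7 remain in effect.

4, 5, 8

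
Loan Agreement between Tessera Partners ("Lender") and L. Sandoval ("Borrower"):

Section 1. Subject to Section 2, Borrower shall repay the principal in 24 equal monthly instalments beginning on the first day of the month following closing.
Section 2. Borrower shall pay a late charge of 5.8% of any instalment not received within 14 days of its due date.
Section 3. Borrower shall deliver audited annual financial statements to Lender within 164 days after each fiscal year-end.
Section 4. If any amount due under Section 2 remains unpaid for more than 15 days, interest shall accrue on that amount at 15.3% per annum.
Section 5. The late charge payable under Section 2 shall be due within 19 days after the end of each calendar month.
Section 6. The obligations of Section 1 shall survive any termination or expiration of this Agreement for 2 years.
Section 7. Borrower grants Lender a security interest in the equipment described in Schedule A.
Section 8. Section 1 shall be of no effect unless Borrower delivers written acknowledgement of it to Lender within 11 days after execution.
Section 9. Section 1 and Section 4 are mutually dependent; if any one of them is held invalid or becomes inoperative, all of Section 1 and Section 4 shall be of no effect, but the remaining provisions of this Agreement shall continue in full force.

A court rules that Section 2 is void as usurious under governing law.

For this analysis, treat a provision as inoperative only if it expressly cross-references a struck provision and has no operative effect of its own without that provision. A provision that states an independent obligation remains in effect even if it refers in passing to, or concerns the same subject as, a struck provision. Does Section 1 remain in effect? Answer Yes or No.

Section 2 is struck. Section 4 does nothing except set the default interest on the late charge by reference to Section 2; with Section 2 gone it has no independent effect and is inoperative. Section 5 does nothing except set the payment deadline for the late charge by reference to Section 2; with Section 2 gone it has no independent effect and is inoperative. Section 9 declares Section 1 and Section 4 mutually dependent; since one of them has fallen, all of them are of no effect. That brings down Section 1 as well. Section 6 and Section 8 in turn depend solely on a provision now struck and likewise fall. The remainder continues in force under Section 9. The provisions still in force are Section 3, Section 7, and Section 9. Section 1 is among the inoperative provisions, so the answer is no.

No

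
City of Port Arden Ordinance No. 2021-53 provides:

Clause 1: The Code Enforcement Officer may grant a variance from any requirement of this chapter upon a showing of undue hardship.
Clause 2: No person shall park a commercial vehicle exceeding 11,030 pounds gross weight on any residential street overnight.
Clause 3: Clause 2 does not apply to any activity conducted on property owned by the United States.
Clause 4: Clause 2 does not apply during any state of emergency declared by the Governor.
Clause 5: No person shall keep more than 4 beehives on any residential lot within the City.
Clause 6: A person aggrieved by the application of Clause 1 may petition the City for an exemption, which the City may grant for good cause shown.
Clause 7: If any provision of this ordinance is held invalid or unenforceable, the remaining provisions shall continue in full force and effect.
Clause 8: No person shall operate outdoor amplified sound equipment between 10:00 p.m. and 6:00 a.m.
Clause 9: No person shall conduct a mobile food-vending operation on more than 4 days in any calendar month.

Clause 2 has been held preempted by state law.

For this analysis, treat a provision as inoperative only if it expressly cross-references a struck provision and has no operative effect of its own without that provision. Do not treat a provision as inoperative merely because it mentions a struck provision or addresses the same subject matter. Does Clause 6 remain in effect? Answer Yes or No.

Yes

Clause 2 is struck. Clause 3 merely fixes the public-property exemption from Clause 2; with Clause 2 gone it has nothing to operate on and falls away. Clause 4 has no operative effect of its own apart from Clause 2 and is therefore inoperative. Clause 7 is a severability clause and preserves every provision that can still be given independent effect. The provisions still in force are Clause 1, Clause 5, Clause 6, Clause 7, Clause 8, and Clause 9. Clause 6 is among the surviving provisions, so the answer is yes.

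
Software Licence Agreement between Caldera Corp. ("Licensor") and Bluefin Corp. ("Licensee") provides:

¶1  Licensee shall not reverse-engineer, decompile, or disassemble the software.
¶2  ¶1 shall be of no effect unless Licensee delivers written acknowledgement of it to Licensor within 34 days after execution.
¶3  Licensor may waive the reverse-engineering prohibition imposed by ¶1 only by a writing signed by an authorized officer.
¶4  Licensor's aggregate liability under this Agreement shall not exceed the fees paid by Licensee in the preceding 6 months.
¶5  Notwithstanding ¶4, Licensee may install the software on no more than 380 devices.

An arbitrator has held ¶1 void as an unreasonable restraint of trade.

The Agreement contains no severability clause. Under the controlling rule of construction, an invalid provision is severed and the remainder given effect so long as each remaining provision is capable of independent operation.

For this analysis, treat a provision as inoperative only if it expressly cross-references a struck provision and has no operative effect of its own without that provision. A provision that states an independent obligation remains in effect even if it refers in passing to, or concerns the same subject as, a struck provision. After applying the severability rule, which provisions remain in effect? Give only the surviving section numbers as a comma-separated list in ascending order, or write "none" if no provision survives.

¶1 is struck. ¶2 has no operative effect of its own apart from ¶1 and is therefore inoperative. The only function of ¶3 is the waiver condition for ¶1, so it cannot stand once ¶1 is removed. With no severability clause, the stated default rule severs what cannot stand and enforces each remaining provision that can operate on its own. ¶4 and ¶5 remain in effect.

4, 5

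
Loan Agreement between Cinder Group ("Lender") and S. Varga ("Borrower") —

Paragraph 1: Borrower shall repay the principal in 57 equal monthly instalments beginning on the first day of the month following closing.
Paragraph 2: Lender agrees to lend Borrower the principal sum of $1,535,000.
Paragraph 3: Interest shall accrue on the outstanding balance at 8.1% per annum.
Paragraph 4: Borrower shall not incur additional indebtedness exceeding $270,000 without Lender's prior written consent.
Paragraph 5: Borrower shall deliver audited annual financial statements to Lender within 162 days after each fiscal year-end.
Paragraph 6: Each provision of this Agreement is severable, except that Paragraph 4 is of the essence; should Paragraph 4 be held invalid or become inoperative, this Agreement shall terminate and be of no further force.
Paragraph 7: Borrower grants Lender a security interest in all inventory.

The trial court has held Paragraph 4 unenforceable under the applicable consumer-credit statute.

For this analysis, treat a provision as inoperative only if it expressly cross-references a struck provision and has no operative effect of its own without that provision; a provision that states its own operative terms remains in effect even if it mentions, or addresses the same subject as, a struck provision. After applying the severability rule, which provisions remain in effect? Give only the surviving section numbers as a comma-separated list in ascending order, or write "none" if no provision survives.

Paragraph 4 is struck. No other provision's operative terms depend on Paragraph 4. Paragraph 6 makes Paragraph 4 an essential term, and Paragraph 4 is the provision held invalid; under Paragraph 6, the entire Agreement is therefore void. No provision of the Agreement survives.

none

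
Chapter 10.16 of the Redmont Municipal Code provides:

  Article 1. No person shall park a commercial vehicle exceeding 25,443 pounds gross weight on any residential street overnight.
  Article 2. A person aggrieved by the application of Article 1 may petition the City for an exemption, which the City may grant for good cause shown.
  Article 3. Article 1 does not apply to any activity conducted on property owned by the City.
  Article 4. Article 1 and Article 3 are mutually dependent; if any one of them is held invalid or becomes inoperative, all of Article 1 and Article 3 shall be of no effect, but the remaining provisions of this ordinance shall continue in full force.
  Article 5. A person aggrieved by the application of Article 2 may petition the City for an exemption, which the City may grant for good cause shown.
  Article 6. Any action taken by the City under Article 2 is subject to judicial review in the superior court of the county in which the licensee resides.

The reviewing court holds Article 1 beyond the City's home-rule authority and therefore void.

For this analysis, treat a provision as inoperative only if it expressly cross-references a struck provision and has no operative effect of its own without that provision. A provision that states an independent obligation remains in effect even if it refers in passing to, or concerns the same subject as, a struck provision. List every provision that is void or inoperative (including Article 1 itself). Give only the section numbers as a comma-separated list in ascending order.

Article 1 is struck. Article 2 has no operative effect of its own apart from Article 1 and is therefore inoperative. Article 3 merely fixes the public-property exemption from Article 1; with Article 1 gone it has nothing to operate on and falls away. The only function of Article 5 is the exemption procedure for Article 2, so it cannot stand once Article 2 is removed. Article 6 operates only by reference to Article 2, so it falls with Article 2. Article 4 declares Article 1 and Article 3 mutually dependent; since one of them has fallen, all of them are of no effect. The remainder continues in force under Article 4. Only Article 4 remains in effect.

1, 2, 3, 5, 6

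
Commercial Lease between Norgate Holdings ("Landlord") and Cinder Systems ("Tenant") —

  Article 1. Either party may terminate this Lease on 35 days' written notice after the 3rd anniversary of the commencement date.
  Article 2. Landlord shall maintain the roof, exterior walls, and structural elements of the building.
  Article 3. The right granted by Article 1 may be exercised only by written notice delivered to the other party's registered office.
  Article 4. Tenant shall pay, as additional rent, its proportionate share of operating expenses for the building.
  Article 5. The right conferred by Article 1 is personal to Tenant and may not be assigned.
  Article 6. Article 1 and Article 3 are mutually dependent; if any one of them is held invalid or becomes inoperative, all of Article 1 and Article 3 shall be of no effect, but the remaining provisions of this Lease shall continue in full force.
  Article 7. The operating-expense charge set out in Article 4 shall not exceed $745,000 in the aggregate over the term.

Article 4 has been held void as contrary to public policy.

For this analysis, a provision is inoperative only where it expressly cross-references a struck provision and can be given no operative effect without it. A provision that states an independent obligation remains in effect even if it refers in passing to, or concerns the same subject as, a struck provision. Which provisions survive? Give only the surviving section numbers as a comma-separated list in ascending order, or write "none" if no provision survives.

Article 4 is struck. Article 7 has no operative effect of its own apart from Article 4 and is therefore inoperative. Article 6 ties Article 1 and Article 3 together, but none of those is affected here; the remaining provisions continue in force under Article 6. Article 1, Article 2, Article 3, Article 5, and Article 6 remain in effect.

1, 2, 3, 5, 6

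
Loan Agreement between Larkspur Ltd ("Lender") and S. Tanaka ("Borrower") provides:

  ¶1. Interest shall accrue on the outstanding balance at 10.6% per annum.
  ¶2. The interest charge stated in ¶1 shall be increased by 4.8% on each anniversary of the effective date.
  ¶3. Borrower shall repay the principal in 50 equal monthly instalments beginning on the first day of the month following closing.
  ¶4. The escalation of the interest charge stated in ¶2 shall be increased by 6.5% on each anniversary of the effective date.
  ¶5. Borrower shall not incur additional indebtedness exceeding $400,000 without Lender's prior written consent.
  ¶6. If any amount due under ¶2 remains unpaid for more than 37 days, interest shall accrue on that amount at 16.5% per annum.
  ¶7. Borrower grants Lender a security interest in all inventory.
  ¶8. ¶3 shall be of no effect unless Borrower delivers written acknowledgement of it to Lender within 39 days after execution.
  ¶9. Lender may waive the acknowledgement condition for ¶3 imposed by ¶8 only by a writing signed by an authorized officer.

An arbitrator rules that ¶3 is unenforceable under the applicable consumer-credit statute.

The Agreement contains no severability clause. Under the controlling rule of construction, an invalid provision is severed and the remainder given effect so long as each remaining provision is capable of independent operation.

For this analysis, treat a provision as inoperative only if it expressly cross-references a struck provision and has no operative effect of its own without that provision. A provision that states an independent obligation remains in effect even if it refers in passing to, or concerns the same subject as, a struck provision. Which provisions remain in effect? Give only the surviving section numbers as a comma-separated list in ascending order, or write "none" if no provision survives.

¶3 is struck. ¶8 merely fixes the acknowledgement condition for ¶3; with ¶3 gone it has nothing to operate on and falls away. ¶9 has no operative effect of its own apart from ¶8 and is therefore inoperative. With no severability clause, the stated default rule severs what cannot stand and enforces each remaining provision that can operate on its own. That leaves ¶1, ¶2, ¶4, ¶5, ¶6, and ¶7 in effect.

1, 2, 4, 5, 6, 7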